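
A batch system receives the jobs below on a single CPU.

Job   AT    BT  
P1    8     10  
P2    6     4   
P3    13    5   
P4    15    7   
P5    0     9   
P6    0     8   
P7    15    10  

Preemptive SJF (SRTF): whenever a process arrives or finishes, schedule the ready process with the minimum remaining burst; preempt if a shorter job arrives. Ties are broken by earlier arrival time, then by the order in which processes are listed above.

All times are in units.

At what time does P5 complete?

Schedule: | P6 0-8 | P2 8-12 | P5 12-13 | P3 13-18 | P4 18-25 | P5 25-33 | P1 33-43 | P7 43-53 |
Completion: P1=43  P2=12  P3=18  P4=25  P5=33  P6=8  P7=53

33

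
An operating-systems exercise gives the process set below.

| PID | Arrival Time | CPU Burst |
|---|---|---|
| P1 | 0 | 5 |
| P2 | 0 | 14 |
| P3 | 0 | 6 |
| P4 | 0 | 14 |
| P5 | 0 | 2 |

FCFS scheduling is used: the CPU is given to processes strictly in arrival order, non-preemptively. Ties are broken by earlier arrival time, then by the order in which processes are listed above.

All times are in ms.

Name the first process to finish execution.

Gantt: | P1 0-5 | P2 5-19 | P3 19-25 | P4 25-39 | P5 39-41 |
Completion: P1=5  P2=19  P3=25  P4=39  P5=41
Turnaround (C−A): P1=5  P2=19  P3=25  P4=39  P5=41
Finish order: P1 → P2 → P3 → P4 → P5

P1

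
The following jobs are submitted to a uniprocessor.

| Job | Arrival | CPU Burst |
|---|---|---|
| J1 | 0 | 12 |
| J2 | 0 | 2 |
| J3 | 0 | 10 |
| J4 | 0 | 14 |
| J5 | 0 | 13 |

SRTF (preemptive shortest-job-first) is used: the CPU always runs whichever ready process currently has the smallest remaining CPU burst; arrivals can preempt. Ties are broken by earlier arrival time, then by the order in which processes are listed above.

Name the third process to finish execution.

J1

Schedule: | J2 0-2 | J3 2-12 | J1 12-24 | J5 24-37 | J4 37-51 |
Completion: J1=24  J2=2  J3=12  J4=51  J5=37
Turnaround (C−A): J1=24  J2=2  J3=12  J4=51  J5=37
Finish order: J2 → J3 → J1 → J5 → J4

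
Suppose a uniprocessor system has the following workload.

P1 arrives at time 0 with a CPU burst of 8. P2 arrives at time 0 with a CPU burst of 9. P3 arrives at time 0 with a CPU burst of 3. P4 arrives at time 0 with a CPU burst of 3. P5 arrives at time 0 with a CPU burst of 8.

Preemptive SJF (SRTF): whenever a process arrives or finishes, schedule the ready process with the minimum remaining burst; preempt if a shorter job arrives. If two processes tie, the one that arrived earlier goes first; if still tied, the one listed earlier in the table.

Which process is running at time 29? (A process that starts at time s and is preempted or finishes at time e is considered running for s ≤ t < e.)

Schedule: | P3 0-3 | P4 3-6 | P1 6-14 | P5 14-22 | P2 22-31 |
Completion: P1=14  P2=31  P3=3  P4=6  P5=22

P2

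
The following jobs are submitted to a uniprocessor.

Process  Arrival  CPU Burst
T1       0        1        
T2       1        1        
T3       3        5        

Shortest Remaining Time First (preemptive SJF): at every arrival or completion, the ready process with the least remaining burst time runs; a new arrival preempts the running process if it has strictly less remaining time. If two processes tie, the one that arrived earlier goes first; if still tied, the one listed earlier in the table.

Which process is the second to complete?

T2

Gantt: | T1 0-1 | T2 1-2 | idle 2-3 | T3 3-8 |
Completion: T1=1  T2=2  T3=8
Turnaround (C−A): T1=1  T2=1  T3=5
Finish order: T1 → T2 → T3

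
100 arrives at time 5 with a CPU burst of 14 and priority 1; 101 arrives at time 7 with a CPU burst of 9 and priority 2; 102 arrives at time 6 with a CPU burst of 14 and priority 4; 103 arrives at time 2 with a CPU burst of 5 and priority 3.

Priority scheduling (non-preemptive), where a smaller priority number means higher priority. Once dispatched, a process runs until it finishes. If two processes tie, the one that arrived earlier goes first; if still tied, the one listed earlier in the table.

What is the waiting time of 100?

Gantt: | idle 0-2 | 103 2-7 | 100 7-21 | 101 21-30 | 102 30-44 |
Completion: 100=21  101=30  102=44  103=7
Turnaround (C−A): 100=16  101=23  102=38  103=5
Waiting(100) = turnaround − burst = 16 − 14 = 2

2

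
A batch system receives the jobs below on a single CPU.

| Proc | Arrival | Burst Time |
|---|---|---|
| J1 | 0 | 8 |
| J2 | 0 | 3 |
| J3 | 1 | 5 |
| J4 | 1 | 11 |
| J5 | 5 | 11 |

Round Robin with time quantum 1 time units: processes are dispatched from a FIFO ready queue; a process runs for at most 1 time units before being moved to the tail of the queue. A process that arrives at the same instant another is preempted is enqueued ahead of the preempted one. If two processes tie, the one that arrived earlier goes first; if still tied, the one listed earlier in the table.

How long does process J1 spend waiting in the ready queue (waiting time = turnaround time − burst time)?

Timeline: | J1 0-1 | J2 1-2 | J3 2-3 | J4 3-4 | J1 4-5 | J2 5-6 | J3 6-7 | J4 7-8 | J5 8-9 | J1 9-10 | J2 10-11 | J3 11-12 | J4 12-13 | J5 13-14 | J1 14-15 | J3 15-16 | J4 16-17 | J5 17-18 | J1 18-19 | J3 19-20 | J4 20-21 | J5 21-22 | J1 22-23 | J4 23-24 | J5 24-25 | J1 25-26 | J4 26-27 | J5 27-28 | J1 28-29 | J4 29-30 | J5 30-31 | J4 31-32 | J5 32-33 | J4 33-34 | J5 34-35 | J4 35-36 | J5 36-38 |
Completion: J1=29  J2=11  J3=20  J4=36  J5=38
Waiting(J1) = turnaround − burst = 29 − 8 = 21

21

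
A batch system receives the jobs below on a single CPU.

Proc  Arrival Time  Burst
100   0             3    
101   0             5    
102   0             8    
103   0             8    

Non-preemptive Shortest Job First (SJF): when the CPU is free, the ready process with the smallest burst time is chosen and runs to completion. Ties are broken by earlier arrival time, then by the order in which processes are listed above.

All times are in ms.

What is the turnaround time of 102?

Gantt: | 100 0-3 | 101 3-8 | 102 8-16 | 103 16-24 |
Completion: 100=3  101=8  102=16  103=24
Turnaround (C−A): 100=3  101=8  102=16  103=24
Turnaround(102) = completion − arrival = 16 − 0 = 16

16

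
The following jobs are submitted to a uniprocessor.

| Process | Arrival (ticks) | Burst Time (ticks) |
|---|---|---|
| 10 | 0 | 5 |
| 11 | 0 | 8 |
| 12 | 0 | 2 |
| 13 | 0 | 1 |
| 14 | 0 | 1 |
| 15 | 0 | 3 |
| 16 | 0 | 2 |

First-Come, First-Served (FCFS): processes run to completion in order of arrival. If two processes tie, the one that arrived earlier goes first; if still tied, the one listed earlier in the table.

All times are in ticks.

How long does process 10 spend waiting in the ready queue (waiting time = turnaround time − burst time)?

Timeline: | 10 0-5 | 11 5-13 | 12 13-15 | 13 15-16 | 14 16-17 | 15 17-20 | 16 20-22 |
Completion: 10=5  11=13  12=15  13=16  14=17  15=20  16=22
Turnaround (C−A): 10=5  11=13  12=15  13=16  14=17  15=20  16=22
Waiting(10) = turnaround − burst = 5 − 5 = 0

0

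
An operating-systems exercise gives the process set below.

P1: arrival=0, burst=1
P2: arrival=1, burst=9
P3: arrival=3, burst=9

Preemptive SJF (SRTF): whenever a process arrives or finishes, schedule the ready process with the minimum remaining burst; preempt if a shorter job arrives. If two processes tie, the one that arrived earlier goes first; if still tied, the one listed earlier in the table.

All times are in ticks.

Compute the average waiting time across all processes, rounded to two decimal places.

Timeline: | P1 0-1 | P2 1-10 | P3 10-19 |
Completion: P1=1  P2=10  P3=19
Waiting times: P1=0, P2=0, P3=7
Average waiting = (0+0+7) / 3 = 7/3 = 2.33

2.33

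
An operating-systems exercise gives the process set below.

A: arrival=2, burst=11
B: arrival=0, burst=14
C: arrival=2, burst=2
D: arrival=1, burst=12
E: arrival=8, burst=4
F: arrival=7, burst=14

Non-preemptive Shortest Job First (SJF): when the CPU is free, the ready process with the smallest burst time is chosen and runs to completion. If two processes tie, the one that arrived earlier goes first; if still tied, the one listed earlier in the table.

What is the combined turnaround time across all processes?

Gantt: | B 0-14 | C 14-16 | E 16-20 | A 20-31 | D 31-43 | F 43-57 |
Completion: A=31  B=14  C=16  D=43  E=20  F=57
Turnaround = completion − arrival: A=29, B=14, C=14, D=42, E=12, F=50
Total turnaround = 29 + 14 + 14 + 42 + 12 + 50 = 161

161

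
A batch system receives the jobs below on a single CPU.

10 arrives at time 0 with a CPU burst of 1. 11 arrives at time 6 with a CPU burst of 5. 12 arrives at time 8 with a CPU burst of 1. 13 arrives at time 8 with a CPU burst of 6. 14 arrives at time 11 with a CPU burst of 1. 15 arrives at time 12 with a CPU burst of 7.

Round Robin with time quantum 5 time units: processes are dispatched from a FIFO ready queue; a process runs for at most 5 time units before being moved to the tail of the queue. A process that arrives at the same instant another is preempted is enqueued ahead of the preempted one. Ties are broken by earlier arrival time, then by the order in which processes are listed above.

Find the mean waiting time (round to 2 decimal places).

Timeline: | 10 0-1 | idle 1-6 | 11 6-11 | 12 11-12 | 13 12-17 | 14 17-18 | 15 18-23 | 13 23-24 | 15 24-26 |
Completion: 10=1  11=11  12=12  13=24  14=18  15=26
Turnaround (C−A): 10=1  11=5  12=4  13=16  14=7  15=14
Waiting times: 10=0, 11=0, 12=3, 13=10, 14=6, 15=7
Average waiting = (0+0+3+10+6+7) / 6 = 26/6 = 4.33

4.33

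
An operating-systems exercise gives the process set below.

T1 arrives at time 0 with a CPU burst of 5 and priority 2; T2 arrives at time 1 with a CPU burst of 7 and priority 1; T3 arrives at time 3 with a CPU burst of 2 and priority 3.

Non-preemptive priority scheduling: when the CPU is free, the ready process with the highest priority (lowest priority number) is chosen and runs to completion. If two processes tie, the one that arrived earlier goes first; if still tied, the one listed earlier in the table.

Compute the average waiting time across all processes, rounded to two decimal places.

Timeline: | T1 0-5 | T2 5-12 | T3 12-14 |
Completion: T1=5  T2=12  T3=14
Turnaround (C−A): T1=5  T2=11  T3=11
Waiting times: T1=0, T2=4, T3=9
Average waiting = (0+4+9) / 3 = 13/3 = 4.33

4.33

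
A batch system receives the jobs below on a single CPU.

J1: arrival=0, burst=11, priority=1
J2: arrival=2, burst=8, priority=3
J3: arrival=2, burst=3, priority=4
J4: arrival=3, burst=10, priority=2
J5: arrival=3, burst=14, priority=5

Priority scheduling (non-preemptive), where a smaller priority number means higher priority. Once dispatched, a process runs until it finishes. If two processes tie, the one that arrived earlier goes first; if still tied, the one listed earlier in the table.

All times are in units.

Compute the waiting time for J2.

Timeline: | J1 0-11 | J4 11-21 | J2 21-29 | J3 29-32 | J5 32-46 |
Completion: J1=11  J2=29  J3=32  J4=21  J5=46
Waiting(J2) = turnaround − burst = 27 − 8 = 19

19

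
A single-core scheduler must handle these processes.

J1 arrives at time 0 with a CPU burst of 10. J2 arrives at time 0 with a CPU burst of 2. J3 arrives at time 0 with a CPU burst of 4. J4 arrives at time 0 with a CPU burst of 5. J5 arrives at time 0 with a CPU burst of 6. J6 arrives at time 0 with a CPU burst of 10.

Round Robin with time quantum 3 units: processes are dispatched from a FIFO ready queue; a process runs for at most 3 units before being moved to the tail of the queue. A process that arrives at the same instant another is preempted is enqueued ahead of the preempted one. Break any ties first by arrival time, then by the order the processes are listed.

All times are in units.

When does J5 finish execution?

26

Schedule: | J1 0-3 | J2 3-5 | J3 5-8 | J4 8-11 | J5 11-14 | J6 14-17 | J1 17-20 | J3 20-21 | J4 21-23 | J5 23-26 | J6 26-29 | J1 29-32 | J6 32-35 | J1 35-36 | J6 36-37 |
Completion: J1=36  J2=5  J3=21  J4=23  J5=26  J6=37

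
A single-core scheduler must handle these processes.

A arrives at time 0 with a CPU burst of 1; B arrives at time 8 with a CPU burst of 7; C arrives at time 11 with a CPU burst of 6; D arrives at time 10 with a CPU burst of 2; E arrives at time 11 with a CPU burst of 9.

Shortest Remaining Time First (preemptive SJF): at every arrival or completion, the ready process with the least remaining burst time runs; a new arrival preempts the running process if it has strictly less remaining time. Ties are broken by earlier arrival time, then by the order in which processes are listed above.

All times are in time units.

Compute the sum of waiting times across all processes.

20

Schedule: | A 0-1 | idle 1-8 | B 8-10 | D 10-12 | B 12-17 | C 17-23 | E 23-32 |
Completion: A=1  B=17  C=23  D=12  E=32
Waiting = turnaround − burst: A=0, B=2, C=6, D=0, E=12
Total waiting = 0 + 2 + 6 + 0 + 12 = 20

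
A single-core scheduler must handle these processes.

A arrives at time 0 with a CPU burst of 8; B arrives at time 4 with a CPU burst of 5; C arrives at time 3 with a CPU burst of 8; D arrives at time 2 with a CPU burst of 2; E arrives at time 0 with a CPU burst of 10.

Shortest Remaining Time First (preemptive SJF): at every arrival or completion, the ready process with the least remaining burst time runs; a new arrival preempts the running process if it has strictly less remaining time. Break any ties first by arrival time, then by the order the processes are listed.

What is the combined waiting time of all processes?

42

Timeline: | A 0-2 | D 2-4 | B 4-9 | A 9-15 | C 15-23 | E 23-33 |
Completion: A=15  B=9  C=23  D=4  E=33
Waiting = turnaround − burst: A=7, B=0, C=12, D=0, E=23
Total waiting = 7 + 0 + 12 + 0 + 23 = 42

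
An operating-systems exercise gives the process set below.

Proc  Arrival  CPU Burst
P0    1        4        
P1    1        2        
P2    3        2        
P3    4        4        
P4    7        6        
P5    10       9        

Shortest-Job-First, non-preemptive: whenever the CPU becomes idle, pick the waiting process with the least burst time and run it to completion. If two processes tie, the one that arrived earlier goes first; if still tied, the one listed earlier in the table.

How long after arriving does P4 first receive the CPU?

6

Schedule: | idle 0-1 | P1 1-3 | P2 3-5 | P0 5-9 | P3 9-13 | P4 13-19 | P5 19-28 |
Completion: P0=9  P1=3  P2=5  P3=13  P4=19  P5=28
Turnaround (C−A): P0=8  P1=2  P2=2  P3=9  P4=12  P5=18
Response(P4) = first start − arrival = 13 − 7 = 6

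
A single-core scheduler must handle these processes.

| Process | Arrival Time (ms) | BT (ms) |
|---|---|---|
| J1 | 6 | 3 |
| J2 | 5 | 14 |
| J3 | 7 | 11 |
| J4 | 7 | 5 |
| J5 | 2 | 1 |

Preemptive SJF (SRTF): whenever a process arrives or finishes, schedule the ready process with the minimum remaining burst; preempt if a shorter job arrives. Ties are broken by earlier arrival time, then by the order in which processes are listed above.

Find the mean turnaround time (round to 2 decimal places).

12.40

Timeline: | idle 0-2 | J5 2-3 | idle 3-5 | J2 5-6 | J1 6-9 | J4 9-14 | J3 14-25 | J2 25-38 |
Completion: J1=9  J2=38  J3=25  J4=14  J5=3
Turnaround (C−A): J1=3  J2=33  J3=18  J4=7  J5=1
Turnaround times: J1=3, J2=33, J3=18, J4=7, J5=1
Average turnaround = (3+33+18+7+1) / 5 = 62/5 = 12.40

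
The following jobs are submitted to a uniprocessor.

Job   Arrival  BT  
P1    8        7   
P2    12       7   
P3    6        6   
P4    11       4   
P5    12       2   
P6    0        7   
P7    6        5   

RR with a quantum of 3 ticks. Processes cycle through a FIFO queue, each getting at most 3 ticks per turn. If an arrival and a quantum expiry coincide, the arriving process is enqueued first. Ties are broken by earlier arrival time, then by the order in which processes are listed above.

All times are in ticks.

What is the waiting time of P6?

Timeline: | P6 0-6 | P3 6-9 | P7 9-12 | P6 12-13 | P1 13-16 | P3 16-19 | P4 19-22 | P2 22-25 | P5 25-27 | P7 27-29 | P1 29-32 | P4 32-33 | P2 33-36 | P1 36-37 | P2 37-38 |
Completion: P1=37  P2=38  P3=19  P4=33  P5=27  P6=13  P7=29
Waiting(P6) = turnaround − burst = 13 − 7 = 6

6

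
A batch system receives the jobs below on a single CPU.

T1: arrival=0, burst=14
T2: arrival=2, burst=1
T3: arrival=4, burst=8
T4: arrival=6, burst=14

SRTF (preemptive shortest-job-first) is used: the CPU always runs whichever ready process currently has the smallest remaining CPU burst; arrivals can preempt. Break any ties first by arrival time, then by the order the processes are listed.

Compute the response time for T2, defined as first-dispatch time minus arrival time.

Schedule: | T1 0-2 | T2 2-3 | T1 3-4 | T3 4-12 | T1 12-23 | T4 23-37 |
Completion: T1=23  T2=3  T3=12  T4=37
Turnaround (C−A): T1=23  T2=1  T3=8  T4=31
Response(T2) = first start − arrival = 2 − 2 = 0

0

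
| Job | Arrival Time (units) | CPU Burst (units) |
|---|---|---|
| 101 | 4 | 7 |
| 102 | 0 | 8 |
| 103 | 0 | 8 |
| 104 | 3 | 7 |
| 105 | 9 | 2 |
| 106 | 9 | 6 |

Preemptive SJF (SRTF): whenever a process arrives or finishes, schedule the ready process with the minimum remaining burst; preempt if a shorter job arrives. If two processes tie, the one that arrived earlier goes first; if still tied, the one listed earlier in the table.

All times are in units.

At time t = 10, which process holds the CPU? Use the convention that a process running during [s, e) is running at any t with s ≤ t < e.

105

Gantt: | 102 0-8 | 104 8-9 | 105 9-11 | 104 11-17 | 106 17-23 | 101 23-30 | 103 30-38 |
Completion: 101=30  102=8  103=38  104=17  105=11  106=23
Turnaround (C−A): 101=26  102=8  103=38  104=14  105=2  106=14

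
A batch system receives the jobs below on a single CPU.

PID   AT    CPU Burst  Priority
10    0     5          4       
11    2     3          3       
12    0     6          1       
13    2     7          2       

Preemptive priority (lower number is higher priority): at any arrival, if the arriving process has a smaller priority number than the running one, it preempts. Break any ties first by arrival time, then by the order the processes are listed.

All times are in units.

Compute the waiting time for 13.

4

Timeline: | 12 0-6 | 13 6-13 | 11 13-16 | 10 16-21 |
Completion: 10=21  11=16  12=6  13=13
Waiting(13) = turnaround − burst = 11 − 7 = 4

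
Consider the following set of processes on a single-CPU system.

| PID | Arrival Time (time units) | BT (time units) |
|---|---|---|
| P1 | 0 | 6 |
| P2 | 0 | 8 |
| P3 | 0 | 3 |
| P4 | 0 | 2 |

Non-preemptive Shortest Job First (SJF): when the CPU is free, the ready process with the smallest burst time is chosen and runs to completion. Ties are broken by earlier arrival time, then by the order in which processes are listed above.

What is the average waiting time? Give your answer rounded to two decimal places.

Gantt: | P4 0-2 | P3 2-5 | P1 5-11 | P2 11-19 |
Completion: P1=11  P2=19  P3=5  P4=2
Waiting times: P1=5, P2=11, P3=2, P4=0
Average waiting = (5+11+2+0) / 4 = 18/4 = 4.50

4.50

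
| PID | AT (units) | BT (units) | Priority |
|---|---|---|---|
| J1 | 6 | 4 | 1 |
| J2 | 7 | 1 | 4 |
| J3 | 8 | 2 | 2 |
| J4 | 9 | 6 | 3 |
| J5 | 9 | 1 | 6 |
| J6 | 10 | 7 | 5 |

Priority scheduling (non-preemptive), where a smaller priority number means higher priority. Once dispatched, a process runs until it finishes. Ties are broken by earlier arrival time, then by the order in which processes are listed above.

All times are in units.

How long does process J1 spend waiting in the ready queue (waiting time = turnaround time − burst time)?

0

Schedule: | idle 0-6 | J1 6-10 | J3 10-12 | J4 12-18 | J2 18-19 | J6 19-26 | J5 26-27 |
Completion: J1=10  J2=19  J3=12  J4=18  J5=27  J6=26
Waiting(J1) = turnaround − burst = 4 − 4 = 0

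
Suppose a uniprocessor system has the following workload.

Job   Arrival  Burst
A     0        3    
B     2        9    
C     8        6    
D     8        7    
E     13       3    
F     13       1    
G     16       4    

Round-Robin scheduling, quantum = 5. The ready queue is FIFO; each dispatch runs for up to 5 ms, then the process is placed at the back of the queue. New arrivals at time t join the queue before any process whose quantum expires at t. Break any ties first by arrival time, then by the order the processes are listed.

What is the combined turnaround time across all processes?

Timeline: | A 0-3 | B 3-8 | C 8-13 | D 13-18 | B 18-22 | E 22-25 | F 25-26 | C 26-27 | G 27-31 | D 31-33 |
Completion: A=3  B=22  C=27  D=33  E=25  F=26  G=31
Turnaround = completion − arrival: A=3, B=20, C=19, D=25, E=12, F=13, G=15
Total turnaround = 3 + 20 + 19 + 25 + 12 + 13 + 15 = 107

107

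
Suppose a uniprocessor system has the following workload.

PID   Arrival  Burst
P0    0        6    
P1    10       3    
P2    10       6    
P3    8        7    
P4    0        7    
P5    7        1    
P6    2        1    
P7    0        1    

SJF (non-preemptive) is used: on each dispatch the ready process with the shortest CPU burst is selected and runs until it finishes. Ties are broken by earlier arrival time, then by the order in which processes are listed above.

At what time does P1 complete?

Timeline: | P7 0-1 | P0 1-7 | P6 7-8 | P5 8-9 | P4 9-16 | P1 16-19 | P2 19-25 | P3 25-32 |
Completion: P0=7  P1=19  P2=25  P3=32  P4=16  P5=9  P6=8  P7=1

19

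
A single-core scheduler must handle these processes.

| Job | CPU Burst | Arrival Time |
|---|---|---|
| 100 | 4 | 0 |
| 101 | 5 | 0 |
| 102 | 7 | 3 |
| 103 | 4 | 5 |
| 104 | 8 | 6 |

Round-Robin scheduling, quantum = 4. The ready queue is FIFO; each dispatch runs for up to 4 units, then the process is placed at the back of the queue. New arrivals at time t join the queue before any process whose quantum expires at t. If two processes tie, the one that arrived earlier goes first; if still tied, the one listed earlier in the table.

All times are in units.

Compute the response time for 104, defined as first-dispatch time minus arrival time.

10

Timeline: | 100 0-4 | 101 4-8 | 102 8-12 | 103 12-16 | 104 16-20 | 101 20-21 | 102 21-24 | 104 24-28 |
Completion: 100=4  101=21  102=24  103=16  104=28
Response(104) = first start − arrival = 16 − 6 = 10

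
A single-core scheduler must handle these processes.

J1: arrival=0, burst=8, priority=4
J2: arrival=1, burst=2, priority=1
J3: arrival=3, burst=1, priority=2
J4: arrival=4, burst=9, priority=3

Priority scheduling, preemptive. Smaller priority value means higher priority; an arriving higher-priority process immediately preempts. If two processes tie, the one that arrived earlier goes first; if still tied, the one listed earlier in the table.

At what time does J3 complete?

4

Schedule: | J1 0-1 | J2 1-3 | J3 3-4 | J4 4-13 | J1 13-20 |
Completion: J1=20  J2=3  J3=4  J4=13
Turnaround (C−A): J1=20  J2=2  J3=1  J4=9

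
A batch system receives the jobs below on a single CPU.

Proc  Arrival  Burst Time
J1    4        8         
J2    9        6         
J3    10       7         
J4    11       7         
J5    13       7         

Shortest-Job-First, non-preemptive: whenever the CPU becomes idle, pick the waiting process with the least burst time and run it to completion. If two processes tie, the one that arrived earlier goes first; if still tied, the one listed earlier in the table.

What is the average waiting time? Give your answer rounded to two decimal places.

Timeline: | idle 0-4 | J1 4-12 | J2 12-18 | J3 18-25 | J4 25-32 | J5 32-39 |
Completion: J1=12  J2=18  J3=25  J4=32  J5=39
Waiting times: J1=0, J2=3, J3=8, J4=14, J5=19
Average waiting = (0+3+8+14+19) / 5 = 44/5 = 8.80

8.80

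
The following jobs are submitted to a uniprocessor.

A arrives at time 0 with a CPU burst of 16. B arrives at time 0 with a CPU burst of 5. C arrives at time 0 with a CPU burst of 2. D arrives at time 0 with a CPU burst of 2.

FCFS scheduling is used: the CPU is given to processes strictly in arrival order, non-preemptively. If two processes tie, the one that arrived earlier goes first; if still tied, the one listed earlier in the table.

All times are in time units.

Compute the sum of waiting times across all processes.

60

Gantt: | A 0-16 | B 16-21 | C 21-23 | D 23-25 |
Completion: A=16  B=21  C=23  D=25
Turnaround (C−A): A=16  B=21  C=23  D=25
Waiting = turnaround − burst: A=0, B=16, C=21, D=23
Total waiting = 0 + 16 + 21 + 23 = 60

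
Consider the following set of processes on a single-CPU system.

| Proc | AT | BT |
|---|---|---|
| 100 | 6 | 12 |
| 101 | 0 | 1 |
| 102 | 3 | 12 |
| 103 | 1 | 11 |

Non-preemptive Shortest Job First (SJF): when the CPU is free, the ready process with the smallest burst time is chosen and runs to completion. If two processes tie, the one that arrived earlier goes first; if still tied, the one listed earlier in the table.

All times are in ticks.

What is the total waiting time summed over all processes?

27

Timeline: | 101 0-1 | 103 1-12 | 102 12-24 | 100 24-36 |
Completion: 100=36  101=1  102=24  103=12
Waiting = turnaround − burst: 100=18, 101=0, 102=9, 103=0
Total waiting = 18 + 0 + 9 + 0 = 27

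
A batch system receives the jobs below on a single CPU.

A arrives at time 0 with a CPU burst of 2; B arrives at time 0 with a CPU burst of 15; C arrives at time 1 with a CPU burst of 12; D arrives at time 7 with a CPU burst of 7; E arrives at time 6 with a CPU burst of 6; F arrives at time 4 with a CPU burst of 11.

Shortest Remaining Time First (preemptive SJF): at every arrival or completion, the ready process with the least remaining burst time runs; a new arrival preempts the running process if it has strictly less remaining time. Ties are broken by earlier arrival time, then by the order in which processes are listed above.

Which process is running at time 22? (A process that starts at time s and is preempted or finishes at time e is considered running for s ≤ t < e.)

Timeline: | A 0-2 | C 2-6 | E 6-12 | D 12-19 | C 19-27 | F 27-38 | B 38-53 |
Completion: A=2  B=53  C=27  D=19  E=12  F=38
Turnaround (C−A): A=2  B=53  C=26  D=12  E=6  F=34

C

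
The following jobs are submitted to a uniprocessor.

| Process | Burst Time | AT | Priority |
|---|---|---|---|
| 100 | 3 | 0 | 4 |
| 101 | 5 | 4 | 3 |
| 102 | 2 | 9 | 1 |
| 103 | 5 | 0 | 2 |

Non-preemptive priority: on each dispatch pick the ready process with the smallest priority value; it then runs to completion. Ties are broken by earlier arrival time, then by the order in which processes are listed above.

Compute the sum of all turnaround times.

29

Schedule: | 103 0-5 | 101 5-10 | 102 10-12 | 100 12-15 |
Completion: 100=15  101=10  102=12  103=5
Turnaround = completion − arrival: 100=15, 101=6, 102=3, 103=5
Total turnaround = 15 + 6 + 3 + 5 = 29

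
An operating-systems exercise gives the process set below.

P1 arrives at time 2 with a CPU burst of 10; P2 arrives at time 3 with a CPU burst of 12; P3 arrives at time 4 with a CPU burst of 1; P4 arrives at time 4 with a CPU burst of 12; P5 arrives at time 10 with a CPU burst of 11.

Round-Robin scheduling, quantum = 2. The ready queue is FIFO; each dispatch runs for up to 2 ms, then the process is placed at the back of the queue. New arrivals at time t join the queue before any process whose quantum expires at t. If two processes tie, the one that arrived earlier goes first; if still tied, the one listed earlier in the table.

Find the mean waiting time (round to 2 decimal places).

Schedule: | idle 0-2 | P1 2-4 | P2 4-6 | P3 6-7 | P4 7-9 | P1 9-11 | P2 11-13 | P4 13-15 | P5 15-17 | P1 17-19 | P2 19-21 | P4 21-23 | P5 23-25 | P1 25-27 | P2 27-29 | P4 29-31 | P5 31-33 | P1 33-35 | P2 35-37 | P4 37-39 | P5 39-41 | P2 41-43 | P4 43-45 | P5 45-48 |
Completion: P1=35  P2=43  P3=7  P4=45  P5=48
Turnaround (C−A): P1=33  P2=40  P3=3  P4=41  P5=38
Waiting times: P1=23, P2=28, P3=2, P4=29, P5=27
Average waiting = (23+28+2+29+27) / 5 = 109/5 = 21.80

21.80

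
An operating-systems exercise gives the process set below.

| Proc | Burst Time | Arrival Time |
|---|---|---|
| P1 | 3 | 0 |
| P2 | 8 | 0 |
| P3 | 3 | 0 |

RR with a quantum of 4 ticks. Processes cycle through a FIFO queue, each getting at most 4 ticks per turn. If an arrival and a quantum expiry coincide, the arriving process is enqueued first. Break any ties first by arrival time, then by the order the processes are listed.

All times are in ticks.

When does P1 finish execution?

3

Schedule: | P1 0-3 | P2 3-7 | P3 7-10 | P2 10-14 |
Completion: P1=3  P2=14  P3=10
Turnaround (C−A): P1=3  P2=14  P3=10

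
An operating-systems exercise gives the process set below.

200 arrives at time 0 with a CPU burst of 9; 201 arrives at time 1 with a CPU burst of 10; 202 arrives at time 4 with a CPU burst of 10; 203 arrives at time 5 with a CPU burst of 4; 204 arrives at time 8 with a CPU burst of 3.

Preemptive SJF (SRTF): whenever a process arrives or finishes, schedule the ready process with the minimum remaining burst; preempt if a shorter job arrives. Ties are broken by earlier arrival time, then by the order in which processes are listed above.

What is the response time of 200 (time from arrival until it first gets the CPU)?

Schedule: | 200 0-9 | 204 9-12 | 203 12-16 | 201 16-26 | 202 26-36 |
Completion: 200=9  201=26  202=36  203=16  204=12
Turnaround (C−A): 200=9  201=25  202=32  203=11  204=4
Response(200) = first start − arrival = 0 − 0 = 0

0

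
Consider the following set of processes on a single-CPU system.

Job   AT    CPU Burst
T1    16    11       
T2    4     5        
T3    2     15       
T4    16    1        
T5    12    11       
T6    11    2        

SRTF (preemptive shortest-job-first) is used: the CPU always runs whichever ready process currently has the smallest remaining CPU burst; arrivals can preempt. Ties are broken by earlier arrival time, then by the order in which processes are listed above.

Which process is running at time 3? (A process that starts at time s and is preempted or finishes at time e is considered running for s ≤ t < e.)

T3

Gantt: | idle 0-2 | T3 2-4 | T2 4-9 | T3 9-11 | T6 11-13 | T3 13-16 | T4 16-17 | T3 17-25 | T5 25-36 | T1 36-47 |
Completion: T1=47  T2=9  T3=25  T4=17  T5=36  T6=13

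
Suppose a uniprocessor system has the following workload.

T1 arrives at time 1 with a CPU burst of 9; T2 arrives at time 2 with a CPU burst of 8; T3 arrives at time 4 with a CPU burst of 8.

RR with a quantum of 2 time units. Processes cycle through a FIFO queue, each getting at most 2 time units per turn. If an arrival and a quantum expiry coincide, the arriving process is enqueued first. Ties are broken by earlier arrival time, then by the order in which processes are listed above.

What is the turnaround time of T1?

23

Schedule: | idle 0-1 | T1 1-3 | T2 3-5 | T1 5-7 | T3 7-9 | T2 9-11 | T1 11-13 | T3 13-15 | T2 15-17 | T1 17-19 | T3 19-21 | T2 21-23 | T1 23-24 | T3 24-26 |
Completion: T1=24  T2=23  T3=26
Turnaround (C−A): T1=23  T2=21  T3=22
Turnaround(T1) = completion − arrival = 24 − 1 = 23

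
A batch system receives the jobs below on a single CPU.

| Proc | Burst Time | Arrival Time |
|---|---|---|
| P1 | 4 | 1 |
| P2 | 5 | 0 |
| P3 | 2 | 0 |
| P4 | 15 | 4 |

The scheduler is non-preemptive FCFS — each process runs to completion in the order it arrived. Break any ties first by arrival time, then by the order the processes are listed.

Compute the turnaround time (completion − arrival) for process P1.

10

Gantt: | P2 0-5 | P3 5-7 | P1 7-11 | P4 11-26 |
Completion: P1=11  P2=5  P3=7  P4=26
Turnaround (C−A): P1=10  P2=5  P3=7  P4=22
Turnaround(P1) = completion − arrival = 11 − 1 = 10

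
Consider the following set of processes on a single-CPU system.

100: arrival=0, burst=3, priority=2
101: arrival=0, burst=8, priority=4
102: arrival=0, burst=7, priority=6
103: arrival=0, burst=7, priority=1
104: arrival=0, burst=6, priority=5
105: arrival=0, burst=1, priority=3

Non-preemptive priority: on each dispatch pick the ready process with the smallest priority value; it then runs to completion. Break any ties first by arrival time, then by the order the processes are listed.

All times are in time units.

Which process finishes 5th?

104

Timeline: | 103 0-7 | 100 7-10 | 105 10-11 | 101 11-19 | 104 19-25 | 102 25-32 |
Completion: 100=10  101=19  102=32  103=7  104=25  105=11
Turnaround (C−A): 100=10  101=19  102=32  103=7  104=25  105=11
Finish order: 103 → 100 → 105 → 101 → 104 → 102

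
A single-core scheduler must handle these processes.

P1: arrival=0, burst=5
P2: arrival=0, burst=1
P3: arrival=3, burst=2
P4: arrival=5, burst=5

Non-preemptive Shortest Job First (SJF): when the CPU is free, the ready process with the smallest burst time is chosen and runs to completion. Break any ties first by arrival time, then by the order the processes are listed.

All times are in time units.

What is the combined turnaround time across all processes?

20

Timeline: | P2 0-1 | P1 1-6 | P3 6-8 | P4 8-13 |
Completion: P1=6  P2=1  P3=8  P4=13
Turnaround (C−A): P1=6  P2=1  P3=5  P4=8
Turnaround = completion − arrival: P1=6, P2=1, P3=5, P4=8
Total turnaround = 6 + 1 + 5 + 8 = 20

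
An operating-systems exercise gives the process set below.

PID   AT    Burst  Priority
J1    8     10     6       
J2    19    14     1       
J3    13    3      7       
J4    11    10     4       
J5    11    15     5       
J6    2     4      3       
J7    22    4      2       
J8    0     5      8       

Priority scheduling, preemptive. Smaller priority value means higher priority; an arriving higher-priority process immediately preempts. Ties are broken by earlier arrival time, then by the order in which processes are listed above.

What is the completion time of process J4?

39

Timeline: | J8 0-2 | J6 2-6 | J8 6-8 | J1 8-11 | J4 11-19 | J2 19-33 | J7 33-37 | J4 37-39 | J5 39-54 | J1 54-61 | J3 61-64 | J8 64-65 |
Completion: J1=61  J2=33  J3=64  J4=39  J5=54  J6=6  J7=37  J8=65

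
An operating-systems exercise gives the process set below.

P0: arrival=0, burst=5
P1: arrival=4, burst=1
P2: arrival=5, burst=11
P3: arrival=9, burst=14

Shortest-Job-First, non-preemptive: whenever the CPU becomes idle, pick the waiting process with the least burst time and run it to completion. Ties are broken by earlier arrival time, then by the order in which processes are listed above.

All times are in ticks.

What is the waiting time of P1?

1

Gantt: | P0 0-5 | P1 5-6 | P2 6-17 | P3 17-31 |
Completion: P0=5  P1=6  P2=17  P3=31
Turnaround (C−A): P0=5  P1=2  P2=12  P3=22
Waiting(P1) = turnaround − burst = 2 − 1 = 1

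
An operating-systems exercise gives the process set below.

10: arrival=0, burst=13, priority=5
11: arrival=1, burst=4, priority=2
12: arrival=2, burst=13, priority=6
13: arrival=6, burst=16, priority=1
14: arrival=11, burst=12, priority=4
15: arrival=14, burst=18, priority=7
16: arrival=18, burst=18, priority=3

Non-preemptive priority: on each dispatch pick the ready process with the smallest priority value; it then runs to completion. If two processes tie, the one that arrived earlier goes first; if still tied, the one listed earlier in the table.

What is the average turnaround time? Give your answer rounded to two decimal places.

43.86

Timeline: | 10 0-13 | 13 13-29 | 11 29-33 | 16 33-51 | 14 51-63 | 12 63-76 | 15 76-94 |
Completion: 10=13  11=33  12=76  13=29  14=63  15=94  16=51
Turnaround (C−A): 10=13  11=32  12=74  13=23  14=52  15=80  16=33
Turnaround times: 10=13, 11=32, 12=74, 13=23, 14=52, 15=80, 16=33
Average turnaround = (13+32+74+23+52+80+33) / 7 = 307/7 = 43.86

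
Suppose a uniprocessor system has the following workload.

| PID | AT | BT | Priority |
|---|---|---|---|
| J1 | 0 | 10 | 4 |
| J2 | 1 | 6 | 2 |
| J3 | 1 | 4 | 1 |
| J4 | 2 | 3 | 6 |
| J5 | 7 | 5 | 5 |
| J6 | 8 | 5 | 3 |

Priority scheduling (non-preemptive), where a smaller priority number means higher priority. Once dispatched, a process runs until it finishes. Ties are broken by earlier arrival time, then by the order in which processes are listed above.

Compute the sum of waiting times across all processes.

80

Timeline: | J1 0-10 | J3 10-14 | J2 14-20 | J6 20-25 | J5 25-30 | J4 30-33 |
Completion: J1=10  J2=20  J3=14  J4=33  J5=30  J6=25
Turnaround (C−A): J1=10  J2=19  J3=13  J4=31  J5=23  J6=17
Waiting = turnaround − burst: J1=0, J2=13, J3=9, J4=28, J5=18, J6=12
Total waiting = 0 + 13 + 9 + 28 + 18 + 12 = 80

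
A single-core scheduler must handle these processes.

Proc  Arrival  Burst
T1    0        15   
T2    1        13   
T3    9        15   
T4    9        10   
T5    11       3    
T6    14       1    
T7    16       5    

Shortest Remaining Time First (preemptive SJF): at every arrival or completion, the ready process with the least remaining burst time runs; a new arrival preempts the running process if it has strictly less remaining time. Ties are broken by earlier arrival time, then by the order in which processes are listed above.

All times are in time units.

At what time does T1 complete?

47

Schedule: | T1 0-1 | T2 1-14 | T6 14-15 | T5 15-18 | T7 18-23 | T4 23-33 | T1 33-47 | T3 47-62 |
Completion: T1=47  T2=14  T3=62  T4=33  T5=18  T6=15  T7=23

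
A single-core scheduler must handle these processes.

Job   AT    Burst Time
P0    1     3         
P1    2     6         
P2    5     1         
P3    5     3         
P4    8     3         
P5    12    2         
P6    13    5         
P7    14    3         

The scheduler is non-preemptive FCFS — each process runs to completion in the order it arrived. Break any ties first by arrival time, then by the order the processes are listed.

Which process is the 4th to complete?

Timeline: | idle 0-1 | P0 1-4 | P1 4-10 | P2 10-11 | P3 11-14 | P4 14-17 | P5 17-19 | P6 19-24 | P7 24-27 |
Completion: P0=4  P1=10  P2=11  P3=14  P4=17  P5=19  P6=24  P7=27
Turnaround (C−A): P0=3  P1=8  P2=6  P3=9  P4=9  P5=7  P6=11  P7=13
Finish order: P0 → P1 → P2 → P3 → P4 → P5 → P6 → P7

P3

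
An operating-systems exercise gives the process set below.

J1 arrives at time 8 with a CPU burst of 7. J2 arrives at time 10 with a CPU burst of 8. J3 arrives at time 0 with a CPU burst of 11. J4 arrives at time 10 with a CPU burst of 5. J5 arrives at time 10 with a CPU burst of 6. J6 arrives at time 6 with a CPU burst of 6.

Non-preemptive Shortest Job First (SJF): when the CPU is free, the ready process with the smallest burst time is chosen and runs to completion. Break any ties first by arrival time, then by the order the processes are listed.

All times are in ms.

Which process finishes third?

Gantt: | J3 0-11 | J4 11-16 | J6 16-22 | J5 22-28 | J1 28-35 | J2 35-43 |
Completion: J1=35  J2=43  J3=11  J4=16  J5=28  J6=22
Turnaround (C−A): J1=27  J2=33  J3=11  J4=6  J5=18  J6=16
Finish order: J3 → J4 → J6 → J5 → J1 → J2

J6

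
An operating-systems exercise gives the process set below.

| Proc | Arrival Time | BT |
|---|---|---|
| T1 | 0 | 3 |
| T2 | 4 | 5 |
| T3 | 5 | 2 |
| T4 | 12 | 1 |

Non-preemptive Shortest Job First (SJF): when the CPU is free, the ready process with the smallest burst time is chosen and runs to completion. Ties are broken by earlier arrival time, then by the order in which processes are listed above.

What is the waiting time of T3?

Gantt: | T1 0-3 | idle 3-4 | T2 4-9 | T3 9-11 | idle 11-12 | T4 12-13 |
Completion: T1=3  T2=9  T3=11  T4=13
Turnaround (C−A): T1=3  T2=5  T3=6  T4=1
Waiting(T3) = turnaround − burst = 6 − 2 = 4

4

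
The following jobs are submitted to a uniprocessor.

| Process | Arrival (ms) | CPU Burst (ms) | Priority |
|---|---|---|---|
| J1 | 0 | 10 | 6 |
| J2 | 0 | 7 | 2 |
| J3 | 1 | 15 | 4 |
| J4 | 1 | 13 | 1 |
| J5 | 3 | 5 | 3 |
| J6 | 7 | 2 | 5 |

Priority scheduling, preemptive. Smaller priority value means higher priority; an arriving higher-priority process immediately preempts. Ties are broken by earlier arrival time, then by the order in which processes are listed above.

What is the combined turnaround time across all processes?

Gantt: | J2 0-1 | J4 1-14 | J2 14-20 | J5 20-25 | J3 25-40 | J6 40-42 | J1 42-52 |
Completion: J1=52  J2=20  J3=40  J4=14  J5=25  J6=42
Turnaround (C−A): J1=52  J2=20  J3=39  J4=13  J5=22  J6=35
Turnaround = completion − arrival: J1=52, J2=20, J3=39, J4=13, J5=22, J6=35
Total turnaround = 52 + 20 + 39 + 13 + 22 + 35 = 181

181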